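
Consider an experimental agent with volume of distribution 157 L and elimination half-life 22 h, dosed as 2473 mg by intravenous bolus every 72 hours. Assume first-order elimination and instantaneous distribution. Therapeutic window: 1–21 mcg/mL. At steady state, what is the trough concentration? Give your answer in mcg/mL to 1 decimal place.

1.8 mcg/mL

k = ln2/t½ = ln2/22 ≈ 0.031507 h⁻¹; fraction remaining f = e^(−kτ) = e^(−0.031507×72) ≈ 0.1035.
Each bolus raises the concentration by D/Vd = 2473/157 ≈ 15.752 mcg/mL.
Steady-state trough Cmin,ss = C₀·f/(1−f) ≈ 15.752 × 0.1035/0.8965 ≈ 1.819 mcg/mL.
Trough 1.8 mcg/mL vs MEC 1 mcg/mL: adequate.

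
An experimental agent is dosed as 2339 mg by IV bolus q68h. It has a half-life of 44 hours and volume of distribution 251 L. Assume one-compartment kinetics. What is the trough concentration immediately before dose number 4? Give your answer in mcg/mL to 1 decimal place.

f = (1/2)^(τ/t½) = (1/2)^(68/44) ≈ 0.3426.
C₀ = D/Vd = 2339/251 ≈ 9.319 mcg/mL.
Before the 4th dose, 3 doses have been given. Superposition: Cmin = C₀·(f + f² + … + f^3).
≈ 9.319 × (0.3426 + 0.1174 + 0.0402) ≈ 9.319 × 0.5002 ≈ 4.661 mcg/mL.

4.7 mcg/mL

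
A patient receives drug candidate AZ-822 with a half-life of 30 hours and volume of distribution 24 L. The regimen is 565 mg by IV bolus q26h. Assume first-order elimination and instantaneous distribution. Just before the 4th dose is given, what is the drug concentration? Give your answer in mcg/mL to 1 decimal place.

f = (1/2)^(τ/t½) = (1/2)^(26/30) ≈ 0.5484.
C₀ = D/Vd = 565/24 ≈ 23.542 mcg/mL.
Before the 4th dose, 3 doses have been given. Superposition: Cmin = C₀·(f + f² + … + f^3).
≈ 23.542 × (0.5484 + 0.3007 + 0.1649) ≈ 23.542 × 1.0140 ≈ 23.872 mcg/mL.

23.9 mcg/mL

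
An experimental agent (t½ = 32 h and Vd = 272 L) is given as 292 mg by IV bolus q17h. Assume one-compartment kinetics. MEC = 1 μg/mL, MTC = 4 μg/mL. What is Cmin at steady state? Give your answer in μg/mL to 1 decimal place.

2.4 μg/mL

τ/t½ = 17/32 ≈ 0.53125, so fraction remaining f = (1/2)^(17/32) ≈ 0.6920.
Single-dose peak C₀ = D/Vd = 292/272 ≈ 1.074 μg/mL.
Steady-state trough Cmin,ss = C₀·f/(1−f) ≈ 1.074 × 0.6920/0.3080 ≈ 2.413 μg/mL.
Trough 2.4 μg/mL vs MEC 1 μg/mL: adequate.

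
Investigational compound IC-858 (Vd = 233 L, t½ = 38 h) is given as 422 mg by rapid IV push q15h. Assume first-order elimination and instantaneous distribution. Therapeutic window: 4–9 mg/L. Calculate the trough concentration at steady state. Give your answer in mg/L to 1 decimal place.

k = ln2/t½ = ln2/38 ≈ 0.018241 h⁻¹; fraction remaining f = e^(−kτ) = e^(−0.018241×15) ≈ 0.7606.
Each bolus raises the concentration by D/Vd = 422/233 ≈ 1.811 mg/L.
Steady-state trough Cmin,ss = C₀·f/(1−f) ≈ 1.811 × 0.7606/0.2394 ≈ 5.754 mg/L.
Trough 5.8 mg/L vs MEC 4 mg/L: adequate.

5.8 mg/L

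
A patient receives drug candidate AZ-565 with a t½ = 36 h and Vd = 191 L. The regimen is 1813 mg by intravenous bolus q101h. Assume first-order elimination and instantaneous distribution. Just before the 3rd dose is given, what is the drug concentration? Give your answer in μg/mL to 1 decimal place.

1.6 μg/mL

f = (1/2)^(τ/t½) = (1/2)^(101/36) ≈ 0.1430.
C₀ = D/Vd = 1813/191 ≈ 9.492 μg/mL.
Before the 3rd dose, 2 doses have been given. Superposition: Cmin = C₀·(f + f²).
≈ 9.492 × (0.1430 + 0.0204) ≈ 9.492 × 0.1634 ≈ 1.551 μg/mL.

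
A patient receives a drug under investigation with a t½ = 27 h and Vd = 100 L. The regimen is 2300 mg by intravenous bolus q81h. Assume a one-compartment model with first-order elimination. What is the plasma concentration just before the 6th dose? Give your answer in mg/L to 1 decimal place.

f = (1/2)^(τ/t½) = (1/2)^(81/27) ≈ 0.1250.
C₀ = D/Vd = 2300/100 ≈ 23.000 mg/L.
Before the 6th dose, 5 doses have been given. Superposition: Cmin = C₀·(f + f² + … + f^5).
≈ 23.000 × (0.1250 + 0.0156 + 0.0020 + 0.0002 + 0.0000) ≈ 23.000 × 0.1428 ≈ 3.284 mg/L.

3.3 mg/L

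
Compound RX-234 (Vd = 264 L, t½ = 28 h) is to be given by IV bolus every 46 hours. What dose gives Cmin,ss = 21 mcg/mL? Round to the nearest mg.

11769 mg

τ/t½ = 46/28 ≈ 1.6429, so f = (1/2)^(46/28) ≈ 0.320222.
Cmin,ss = (D/Vd)·f/(1−f), so D = Cmin,ss·Vd·(1−f)/f.
D = 21 × 264 × (1−f)/f ≈ 21 × 264 × 2.12283 ≈ 11768.97 mg.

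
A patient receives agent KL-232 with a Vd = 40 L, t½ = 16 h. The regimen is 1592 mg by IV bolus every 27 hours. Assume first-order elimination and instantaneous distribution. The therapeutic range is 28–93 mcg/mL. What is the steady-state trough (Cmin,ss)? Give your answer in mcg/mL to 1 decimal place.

17.9 mcg/mL

k = ln2/t½ = ln2/16 ≈ 0.043322 h⁻¹; fraction remaining f = e^(−kτ) = e^(−0.043322×27) ≈ 0.3105.
Single-dose peak C₀ = D/Vd = 1592/40 ≈ 39.800 mcg/mL.
Steady-state trough Cmin,ss = C₀·f/(1−f) ≈ 39.800 × 0.3105/0.6895 ≈ 17.923 mcg/mL.
Trough 17.9 mcg/mL vs MEC 28 mcg/mL: subtherapeutic.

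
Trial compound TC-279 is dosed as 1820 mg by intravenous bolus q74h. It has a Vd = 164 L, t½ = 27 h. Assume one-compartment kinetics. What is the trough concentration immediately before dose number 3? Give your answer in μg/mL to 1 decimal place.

1.9 μg/mL

f = (1/2)^(τ/t½) = (1/2)^(74/27) ≈ 0.1496.
C₀ = D/Vd = 1820/164 ≈ 11.098 μg/mL.
Before the 3rd dose, 2 doses have been given. Superposition: Cmin = C₀·(f + f²).
≈ 11.098 × (0.1496 + 0.0224) ≈ 11.098 × 0.1720 ≈ 1.909 μg/mL.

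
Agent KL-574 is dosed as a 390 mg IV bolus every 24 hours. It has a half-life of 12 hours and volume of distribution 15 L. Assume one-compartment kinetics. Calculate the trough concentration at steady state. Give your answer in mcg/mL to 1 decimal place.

8.7 mcg/mL

τ = 24 h = 2 half-lives, so f = (1/2)^2 = 0.25.
At steady state, R = 1/(1 − 0.25) = 4/3.
Single-dose peak C₀ = D/Vd = 390/15 = 26 mcg/mL.
Steady-state peak Cmax,ss = C₀·R = 26 × 4/3 ≈ 34.667 mcg/mL.
Steady-state trough Cmin,ss = Cmax,ss·f ≈ 34.667 × 0.25 ≈ 8.667 mcg/mL.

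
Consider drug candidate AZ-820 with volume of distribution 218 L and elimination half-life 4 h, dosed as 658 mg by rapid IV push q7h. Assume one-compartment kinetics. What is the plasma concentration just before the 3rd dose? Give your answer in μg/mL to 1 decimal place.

f = (1/2)^(τ/t½) = (1/2)^(7/4) ≈ 0.2973.
C₀ = D/Vd = 658/218 ≈ 3.018 μg/mL.
Before the 3rd dose, 2 doses have been given. Superposition: Cmin = C₀·(f + f²).
≈ 3.018 × (0.2973 + 0.0884) ≈ 3.018 × 0.3857 ≈ 1.164 μg/mL.

1.2 μg/mL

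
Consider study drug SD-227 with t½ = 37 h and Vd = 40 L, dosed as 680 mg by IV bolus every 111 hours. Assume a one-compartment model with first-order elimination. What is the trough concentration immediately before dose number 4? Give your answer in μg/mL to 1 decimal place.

f = (1/2)^(τ/t½) = (1/2)^(111/37) ≈ 0.1250.
C₀ = D/Vd = 680/40 ≈ 17.000 μg/mL.
Before the 4th dose, 3 doses have been given. Superposition: Cmin = C₀·(f + f² + … + f^3).
≈ 17.000 × (0.1250 + 0.0156 + 0.0020) ≈ 17.000 × 0.1426 ≈ 2.424 μg/mL.

2.4 μg/mL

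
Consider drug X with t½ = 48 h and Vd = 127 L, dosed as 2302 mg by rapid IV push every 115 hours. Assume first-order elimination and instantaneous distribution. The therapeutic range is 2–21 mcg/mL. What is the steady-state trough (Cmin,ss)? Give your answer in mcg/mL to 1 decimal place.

4.3 mcg/mL

Over one 115-h interval, 115/48 ≈ 2.3958 half-lives elapse, leaving f ≈ 0.1900 of each dose.
Each bolus raises the concentration by D/Vd = 2302/127 ≈ 18.126 mcg/mL.
Steady-state trough Cmin,ss = C₀·f/(1−f) ≈ 18.126 × 0.1900/0.8100 ≈ 4.252 mcg/mL.
Trough 4.3 mcg/mL vs MEC 2 mcg/mL: adequate.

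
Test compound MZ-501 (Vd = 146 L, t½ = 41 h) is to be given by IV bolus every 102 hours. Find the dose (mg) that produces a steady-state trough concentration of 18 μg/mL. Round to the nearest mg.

τ/t½ = 102/41 ≈ 2.4878, so f = (1/2)^(102/41) ≈ 0.178277.
Cmin,ss = (D/Vd)·f/(1−f), so D = Cmin,ss·Vd·(1−f)/f.
D = 18 × 146 × (1−f)/f ≈ 18 × 146 × 4.60925 ≈ 12113.11 mg.

12113 mg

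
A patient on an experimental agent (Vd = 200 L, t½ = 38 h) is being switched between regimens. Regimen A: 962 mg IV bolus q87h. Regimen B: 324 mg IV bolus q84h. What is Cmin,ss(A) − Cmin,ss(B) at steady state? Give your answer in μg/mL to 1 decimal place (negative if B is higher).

0.8 μg/mL

Regimen A: f = (1/2)^(87/38) ≈ 0.2046; Cmin,ss = (962/200)·f/(1−f) ≈ 1.237 μg/mL.
Regimen B: f = (1/2)^(84/38) ≈ 0.2161; Cmin,ss = (324/200)·f/(1−f) ≈ 0.447 μg/mL.
Difference ≈ 1.237 − 0.447 ≈ 0.790 μg/mL.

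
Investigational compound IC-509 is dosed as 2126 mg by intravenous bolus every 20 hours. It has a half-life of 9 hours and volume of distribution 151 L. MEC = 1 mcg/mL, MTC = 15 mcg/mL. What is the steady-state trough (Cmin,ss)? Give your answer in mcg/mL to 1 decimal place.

k = ln2/t½ = ln2/9 ≈ 0.077016 h⁻¹; fraction remaining f = e^(−kτ) = e^(−0.077016×20) ≈ 0.2143.
At steady state, accumulation factor R = 1/(1 − e^(−kτ)) ≈ 1.2728.
Single-dose peak C₀ = D/Vd = 2126/151 ≈ 14.079 mcg/mL.
Cmax,ss = C₀/(1 − f) ≈ 14.079/0.7857 ≈ 17.919 mcg/mL.
Steady-state trough Cmin,ss = Cmax,ss·f ≈ 17.919 × 0.2143 ≈ 3.840 mcg/mL.
Trough 3.8 mcg/mL vs MEC 1 mcg/mL: adequate.

3.8 mcg/mL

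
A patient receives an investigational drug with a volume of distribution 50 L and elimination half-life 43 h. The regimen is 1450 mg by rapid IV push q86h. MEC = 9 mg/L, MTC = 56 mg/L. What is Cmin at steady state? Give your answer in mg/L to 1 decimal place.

τ = 86 h = 2 half-lives, so f = (1/2)^2 = 0.25.
At steady state, R = 1/(1 − 0.25) = 4/3.
Single-dose peak C₀ = D/Vd = 1450/50 = 29 mg/L.
Steady-state peak Cmax,ss = C₀·R = 29 × 4/3 ≈ 38.667 mg/L.
Steady-state trough Cmin,ss = Cmax,ss·f ≈ 38.667 × 0.25 ≈ 9.667 mg/L.
Trough 9.7 mg/L vs MEC 9 mg/L: adequate.

9.7 mg/L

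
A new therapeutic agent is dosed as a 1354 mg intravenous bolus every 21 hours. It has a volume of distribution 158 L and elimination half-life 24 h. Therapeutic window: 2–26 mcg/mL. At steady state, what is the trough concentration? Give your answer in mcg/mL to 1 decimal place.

k = ln2/t½ = ln2/24 ≈ 0.028881 h⁻¹; fraction remaining f = e^(−kτ) = e^(−0.028881×21) ≈ 0.5453.
Accumulation ratio R = 1/(1 − f) ≈ 1/0.4547 ≈ 2.1993.
Each bolus raises the concentration by D/Vd = 1354/158 ≈ 8.570 mcg/mL.
Cmax,ss = C₀/(1 − f) ≈ 8.570/0.4547 ≈ 18.848 mcg/mL.
One interval later, Cmin,ss = Cmax,ss·e^(−kτ) ≈ 18.848 × 0.5453 ≈ 10.278 mcg/mL.
Trough 10.3 mcg/mL vs MEC 2 mcg/mL: adequate.

10.3 mcg/mL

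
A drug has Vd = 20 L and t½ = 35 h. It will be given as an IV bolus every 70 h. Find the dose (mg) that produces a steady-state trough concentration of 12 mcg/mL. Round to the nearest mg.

τ/t½ = 70/35 ≈ 2, so f = (1/2)^(70/35) ≈ 0.250000.
Cmin,ss = (D/Vd)·f/(1−f), so D = Cmin,ss·Vd·(1−f)/f.
D = 12 × 20 × (1−f)/f ≈ 12 × 20 × 3.00000 ≈ 720.00 mg.

720 mg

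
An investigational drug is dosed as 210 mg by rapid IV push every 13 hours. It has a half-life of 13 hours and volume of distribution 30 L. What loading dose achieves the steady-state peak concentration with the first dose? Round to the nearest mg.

f = (1/2)^(13/13) ≈ 0.500000; accumulation ratio R = 1/(1−f) ≈ 2.00000.
Loading dose to hit Cmax,ss on first dose: D_load = D_maint·R ≈ 210 × 2.00000 ≈ 420.00 mg.

420 mg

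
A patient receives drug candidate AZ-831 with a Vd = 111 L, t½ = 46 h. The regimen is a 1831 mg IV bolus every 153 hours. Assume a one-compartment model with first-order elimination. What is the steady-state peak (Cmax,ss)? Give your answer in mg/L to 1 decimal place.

Over one 153-h interval, 153/46 ≈ 3.3261 half-lives elapse, leaving f ≈ 0.0997 of each dose.
Accumulation ratio R = 1/(1 − f) ≈ 1/0.9003 ≈ 1.1107.
Each bolus raises the concentration by D/Vd = 1831/111 ≈ 16.495 mg/L.
Steady-state peak Cmax,ss = C₀·R ≈ 16.495 × 1.1107 ≈ 18.321 mg/L.

18.3 mg/L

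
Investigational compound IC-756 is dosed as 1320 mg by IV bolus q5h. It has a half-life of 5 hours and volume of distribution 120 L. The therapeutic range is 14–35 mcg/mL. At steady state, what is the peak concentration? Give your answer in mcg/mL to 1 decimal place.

22.0 mcg/mL

τ = 5 h = 1 half-life, so f = (1/2)^1 = 0.5.
At steady state, R = 1/(1 − 0.5) = 2/1.
Single-dose peak C₀ = D/Vd = 1320/120 = 11 mcg/mL.
Steady-state peak Cmax,ss = C₀·R = 11 × 2/1 ≈ 22.000 mcg/mL.
Peak 22.0 mcg/mL vs MTC 35 mcg/mL: below toxic threshold.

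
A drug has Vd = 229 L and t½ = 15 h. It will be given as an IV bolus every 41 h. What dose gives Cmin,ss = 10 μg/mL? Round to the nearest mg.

12938 mg

τ/t½ = 41/15 ≈ 2.7333, so f = (1/2)^(41/15) ≈ 0.150378.
Cmin,ss = (D/Vd)·f/(1−f), so D = Cmin,ss·Vd·(1−f)/f.
D = 10 × 229 × (1−f)/f ≈ 10 × 229 × 5.64991 ≈ 12938.29 mg.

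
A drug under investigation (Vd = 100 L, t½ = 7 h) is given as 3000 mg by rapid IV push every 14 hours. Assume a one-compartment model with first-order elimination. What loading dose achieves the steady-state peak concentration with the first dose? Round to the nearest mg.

f = (1/2)^(14/7) ≈ 0.250000; accumulation ratio R = 1/(1−f) ≈ 1.33333.
Loading dose to hit Cmax,ss on first dose: D_load = D_maint·R ≈ 3000 × 1.33333 ≈ 3999.99 mg.

4000 mg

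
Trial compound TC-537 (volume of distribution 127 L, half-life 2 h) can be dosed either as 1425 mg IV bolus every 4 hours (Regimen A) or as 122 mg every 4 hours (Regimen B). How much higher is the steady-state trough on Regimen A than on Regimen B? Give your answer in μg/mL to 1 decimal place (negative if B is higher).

Regimen A: f = (1/2)^(4/2) ≈ 0.2500; Cmin,ss = (1425/127)·f/(1−f) ≈ 3.740 μg/mL.
Regimen B: f = (1/2)^(4/2) ≈ 0.2500; Cmin,ss = (122/127)·f/(1−f) ≈ 0.320 μg/mL.
Difference ≈ 3.740 − 0.320 ≈ 3.420 μg/mL.

3.4 μg/mL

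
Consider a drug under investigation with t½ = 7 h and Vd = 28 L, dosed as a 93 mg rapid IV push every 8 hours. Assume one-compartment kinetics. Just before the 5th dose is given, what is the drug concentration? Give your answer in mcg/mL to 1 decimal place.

2.6 mcg/mL

f = (1/2)^(τ/t½) = (1/2)^(8/7) ≈ 0.4529.
C₀ = D/Vd = 93/28 ≈ 3.321 mcg/mL.
Before the 5th dose, 4 doses have been given. Superposition: Cmin = C₀·(f + f² + … + f^4).
≈ 3.321 × (0.4529 + 0.2051 + 0.0929 + 0.0421) ≈ 3.321 × 0.7930 ≈ 2.634 mcg/mL.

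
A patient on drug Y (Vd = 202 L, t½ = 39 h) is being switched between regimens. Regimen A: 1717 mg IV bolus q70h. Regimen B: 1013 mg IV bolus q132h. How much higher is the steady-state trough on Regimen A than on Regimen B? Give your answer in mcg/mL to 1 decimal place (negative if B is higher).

Regimen A: f = (1/2)^(70/39) ≈ 0.2882; Cmin,ss = (1717/202)·f/(1−f) ≈ 3.442 mcg/mL.
Regimen B: f = (1/2)^(132/39) ≈ 0.0957; Cmin,ss = (1013/202)·f/(1−f) ≈ 0.531 mcg/mL.
Difference ≈ 3.442 − 0.531 ≈ 2.911 mcg/mL.

2.9 mcg/mL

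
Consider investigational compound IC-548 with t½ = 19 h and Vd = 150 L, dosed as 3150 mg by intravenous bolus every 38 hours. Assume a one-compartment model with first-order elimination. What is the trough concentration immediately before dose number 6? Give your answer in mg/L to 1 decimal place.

7.0 mg/L

f = (1/2)^(τ/t½) = (1/2)^(38/19) ≈ 0.2500.
C₀ = D/Vd = 3150/150 ≈ 21.000 mg/L.
Before the 6th dose, 5 doses have been given. Superposition: Cmin = C₀·(f + f² + … + f^5).
≈ 21.000 × (0.2500 + 0.0625 + 0.0156 + 0.0039 + 0.0010) ≈ 21.000 × 0.3330 ≈ 6.993 mg/L.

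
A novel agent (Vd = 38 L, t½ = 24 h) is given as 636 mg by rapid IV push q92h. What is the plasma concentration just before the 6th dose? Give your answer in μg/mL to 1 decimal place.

1.3 μg/mL

f = (1/2)^(τ/t½) = (1/2)^(92/24) ≈ 0.0702.
C₀ = D/Vd = 636/38 ≈ 16.737 μg/mL.
Before the 6th dose, 5 doses have been given. Superposition: Cmin = C₀·(f + f² + … + f^5).
≈ 16.737 × (0.0702 + 0.0049 + 0.0003 + 0.0000 + 0.0000) ≈ 16.737 × 0.0754 ≈ 1.262 μg/mL.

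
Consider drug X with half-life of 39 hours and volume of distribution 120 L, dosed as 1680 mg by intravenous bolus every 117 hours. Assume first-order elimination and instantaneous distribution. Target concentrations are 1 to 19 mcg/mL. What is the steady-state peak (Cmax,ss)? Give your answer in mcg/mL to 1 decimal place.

The dosing interval is 3 half-lives, so f = 2^(−3) = 0.125.
Accumulation ratio R = 1/(1 − f) = 1/0.875 = 8/7.
Single-dose peak C₀ = D/Vd = 1680/120 = 14 mcg/mL.
Steady-state peak Cmax,ss = C₀·R = 14 × 8/7 ≈ 16.000 mcg/mL.
Peak 16.0 mcg/mL vs MTC 19 mcg/mL: below toxic threshold.

16.0 mcg/mL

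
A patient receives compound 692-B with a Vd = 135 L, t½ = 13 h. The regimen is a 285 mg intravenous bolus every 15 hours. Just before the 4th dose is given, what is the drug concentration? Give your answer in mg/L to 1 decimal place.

f = (1/2)^(τ/t½) = (1/2)^(15/13) ≈ 0.4494.
C₀ = D/Vd = 285/135 ≈ 2.111 mg/L.
Before the 4th dose, 3 doses have been given. Superposition: Cmin = C₀·(f + f² + … + f^3).
≈ 2.111 × (0.4494 + 0.2020 + 0.0908) ≈ 2.111 × 0.7422 ≈ 1.567 mg/L.

1.6 mg/L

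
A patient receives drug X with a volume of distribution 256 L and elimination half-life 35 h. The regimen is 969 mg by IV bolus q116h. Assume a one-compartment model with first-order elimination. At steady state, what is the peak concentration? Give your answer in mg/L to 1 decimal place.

4.2 mg/L

τ/t½ = 116/35 ≈ 3.3143, so fraction remaining f = (1/2)^(116/35) ≈ 0.1005.
At steady state, accumulation factor R = 1/(1 − e^(−kτ)) ≈ 1.1117.
Single-dose peak C₀ = D/Vd = 969/256 ≈ 3.785 mg/L.
Steady-state peak Cmax,ss = C₀·R ≈ 3.785 × 1.1117 ≈ 4.208 mg/L.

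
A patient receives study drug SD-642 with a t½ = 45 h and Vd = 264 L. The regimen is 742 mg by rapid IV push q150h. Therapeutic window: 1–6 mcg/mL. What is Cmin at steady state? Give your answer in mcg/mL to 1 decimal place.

0.3 mcg/mL

Over one 150-h interval, 150/45 ≈ 3.3333 half-lives elapse, leaving f ≈ 0.0992 of each dose.
At steady state, accumulation factor R = 1/(1 − e^(−kτ)) ≈ 1.1101.
Single-dose peak C₀ = D/Vd = 742/264 ≈ 2.811 mcg/mL.
Steady-state peak Cmax,ss = C₀·R ≈ 2.811 × 1.1101 ≈ 3.120 mcg/mL.
Steady-state trough Cmin,ss = Cmax,ss·f ≈ 3.120 × 0.0992 ≈ 0.310 mcg/mL.
Trough 0.3 mcg/mL vs MEC 1 mcg/mL: subtherapeutic.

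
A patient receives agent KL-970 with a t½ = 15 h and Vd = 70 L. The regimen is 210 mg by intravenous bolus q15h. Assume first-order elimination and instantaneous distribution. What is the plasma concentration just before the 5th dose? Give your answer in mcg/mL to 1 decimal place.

f = (1/2)^(τ/t½) = (1/2)^(15/15) ≈ 0.5000.
C₀ = D/Vd = 210/70 ≈ 3.000 mcg/mL.
Before the 5th dose, 4 doses have been given. Superposition: Cmin = C₀·(f + f² + … + f^4).
≈ 3.000 × (0.5000 + 0.2500 + 0.1250 + 0.0625) ≈ 3.000 × 0.9375 ≈ 2.812 mcg/mL.

2.8 mcg/mL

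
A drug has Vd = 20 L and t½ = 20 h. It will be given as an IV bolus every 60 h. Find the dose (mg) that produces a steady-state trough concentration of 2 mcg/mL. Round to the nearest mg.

280 mg

τ/t½ = 60/20 ≈ 3, so f = (1/2)^(60/20) ≈ 0.125000.
Cmin,ss = (D/Vd)·f/(1−f), so D = Cmin,ss·Vd·(1−f)/f.
D = 2 × 20 × (1−f)/f ≈ 2 × 20 × 7.00000 ≈ 280.00 mg.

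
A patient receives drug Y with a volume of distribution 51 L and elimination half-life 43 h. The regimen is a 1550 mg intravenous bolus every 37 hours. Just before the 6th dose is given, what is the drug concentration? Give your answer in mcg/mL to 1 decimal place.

35.4 mcg/mL

f = (1/2)^(τ/t½) = (1/2)^(37/43) ≈ 0.5508.
C₀ = D/Vd = 1550/51 ≈ 30.392 mcg/mL.
Before the 6th dose, 5 doses have been given. Superposition: Cmin = C₀·(f + f² + … + f^5).
≈ 30.392 × (0.5508 + 0.3034 + 0.1671 + 0.0920 + 0.0507) ≈ 30.392 × 1.1640 ≈ 35.376 mcg/mL.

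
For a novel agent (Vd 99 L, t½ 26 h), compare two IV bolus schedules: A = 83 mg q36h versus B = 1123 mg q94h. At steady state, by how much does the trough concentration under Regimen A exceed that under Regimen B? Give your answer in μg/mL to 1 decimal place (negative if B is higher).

-0.5 μg/mL

Regimen A: f = (1/2)^(36/26) ≈ 0.3830; Cmin,ss = (83/99)·f/(1−f) ≈ 0.520 μg/mL.
Regimen B: f = (1/2)^(94/26) ≈ 0.0816; Cmin,ss = (1123/99)·f/(1−f) ≈ 1.008 μg/mL.
Difference ≈ 0.520 − 1.008 ≈ -0.488 μg/mL.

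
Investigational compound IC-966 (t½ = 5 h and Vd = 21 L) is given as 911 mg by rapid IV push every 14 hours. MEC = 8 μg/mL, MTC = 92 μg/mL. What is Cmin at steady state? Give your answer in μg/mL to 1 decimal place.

7.3 μg/mL

τ/t½ = 14/5 ≈ 2.8, so fraction remaining f = (1/2)^(14/5) ≈ 0.1436.
Each bolus raises the concentration by D/Vd = 911/21 ≈ 43.381 μg/mL.
Steady-state trough Cmin,ss = C₀·f/(1−f) ≈ 43.381 × 0.1436/0.8564 ≈ 7.274 μg/mL.
Trough 7.3 μg/mL vs MEC 8 μg/mL: subtherapeutic.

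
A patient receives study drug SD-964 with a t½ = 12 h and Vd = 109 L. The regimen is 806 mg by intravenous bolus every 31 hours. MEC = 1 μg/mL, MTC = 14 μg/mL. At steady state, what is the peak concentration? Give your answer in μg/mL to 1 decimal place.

Over one 31-h interval, 31/12 ≈ 2.5833 half-lives elapse, leaving f ≈ 0.1669 of each dose.
Accumulation ratio R = 1/(1 − f) ≈ 1/0.8331 ≈ 1.2003.
Single-dose peak C₀ = D/Vd = 806/109 ≈ 7.394 μg/mL.
Steady-state peak Cmax,ss = C₀·R ≈ 7.394 × 1.2003 ≈ 8.875 μg/mL.
Peak 8.9 μg/mL vs MTC 14 μg/mL: below toxic threshold.

8.9 μg/mL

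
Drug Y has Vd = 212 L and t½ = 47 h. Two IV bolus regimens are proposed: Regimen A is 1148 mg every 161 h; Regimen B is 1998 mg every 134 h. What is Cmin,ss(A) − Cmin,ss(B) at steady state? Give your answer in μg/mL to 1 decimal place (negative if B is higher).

-1.0 μg/mL

Regimen A: f = (1/2)^(161/47) ≈ 0.0931; Cmin,ss = (1148/212)·f/(1−f) ≈ 0.556 μg/mL.
Regimen B: f = (1/2)^(134/47) ≈ 0.1386; Cmin,ss = (1998/212)·f/(1−f) ≈ 1.516 μg/mL.
Difference ≈ 0.556 − 1.516 ≈ -0.960 μg/mL.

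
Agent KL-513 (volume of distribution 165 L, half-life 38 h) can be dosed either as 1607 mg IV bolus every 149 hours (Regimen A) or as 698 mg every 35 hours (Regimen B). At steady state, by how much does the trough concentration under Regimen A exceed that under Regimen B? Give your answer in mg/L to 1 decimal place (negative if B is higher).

-4.0 mg/L

Regimen A: f = (1/2)^(149/38) ≈ 0.0660; Cmin,ss = (1607/165)·f/(1−f) ≈ 0.688 mg/L.
Regimen B: f = (1/2)^(35/38) ≈ 0.5281; Cmin,ss = (698/165)·f/(1−f) ≈ 4.734 mg/L.
Difference ≈ 0.688 − 4.734 ≈ -4.046 mg/L.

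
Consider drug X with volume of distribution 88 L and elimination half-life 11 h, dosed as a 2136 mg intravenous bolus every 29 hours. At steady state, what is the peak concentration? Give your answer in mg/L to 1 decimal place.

28.9 mg/L

k = ln2/t½ = ln2/11 ≈ 0.063013 h⁻¹; fraction remaining f = e^(−kτ) = e^(−0.063013×29) ≈ 0.1608.
At steady state, accumulation factor R = 1/(1 − e^(−kτ)) ≈ 1.1916.
Single-dose peak C₀ = D/Vd = 2136/88 ≈ 24.273 mg/L.
Cmax,ss = C₀/(1 − f) ≈ 24.273/0.8392 ≈ 28.924 mg/L.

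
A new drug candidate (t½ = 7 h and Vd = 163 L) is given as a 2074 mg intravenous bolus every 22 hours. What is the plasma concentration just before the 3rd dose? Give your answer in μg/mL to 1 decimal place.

f = (1/2)^(τ/t½) = (1/2)^(22/7) ≈ 0.1132.
C₀ = D/Vd = 2074/163 ≈ 12.724 μg/mL.
Before the 3rd dose, 2 doses have been given. Superposition: Cmin = C₀·(f + f²).
≈ 12.724 × (0.1132 + 0.0128) ≈ 12.724 × 0.1260 ≈ 1.603 μg/mL.

1.6 μg/mL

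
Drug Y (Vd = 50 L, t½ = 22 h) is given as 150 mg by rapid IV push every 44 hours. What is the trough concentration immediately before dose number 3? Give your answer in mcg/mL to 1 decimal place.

f = (1/2)^(τ/t½) = (1/2)^(44/22) ≈ 0.2500.
C₀ = D/Vd = 150/50 ≈ 3.000 mcg/mL.
Before the 3rd dose, 2 doses have been given. Superposition: Cmin = C₀·(f + f²).
≈ 3.000 × (0.2500 + 0.0625) ≈ 3.000 × 0.3125 ≈ 0.938 mcg/mL.

0.9 mcg/mL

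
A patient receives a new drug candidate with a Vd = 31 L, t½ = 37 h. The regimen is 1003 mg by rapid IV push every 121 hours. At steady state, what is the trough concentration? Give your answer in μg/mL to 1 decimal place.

3.7 μg/mL

k = ln2/t½ = ln2/37 ≈ 0.018734 h⁻¹; fraction remaining f = e^(−kτ) = e^(−0.018734×121) ≈ 0.1036.
Accumulation ratio R = 1/(1 − f) ≈ 1/0.8964 ≈ 1.1156.
Each bolus raises the concentration by D/Vd = 1003/31 ≈ 32.355 μg/mL.
Steady-state peak Cmax,ss = C₀·R ≈ 32.355 × 1.1156 ≈ 36.095 μg/mL.
Steady-state trough Cmin,ss = Cmax,ss·f ≈ 36.095 × 0.1036 ≈ 3.739 μg/mL.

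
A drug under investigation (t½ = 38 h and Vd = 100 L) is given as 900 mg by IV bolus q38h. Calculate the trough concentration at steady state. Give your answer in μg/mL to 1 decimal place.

9.0 μg/mL

The dosing interval is 1 half-life, so f = 2^(−1) = 0.5.
Accumulation ratio R = 1/(1 − f) = 1/0.5 = 2/1.
Single-dose peak C₀ = D/Vd = 900/100 = 9 μg/mL.
Steady-state peak Cmax,ss = C₀·R = 9 × 2/1 ≈ 18.000 μg/mL.
Steady-state trough Cmin,ss = Cmax,ss·f ≈ 18.000 × 0.5 ≈ 9.000 μg/mL.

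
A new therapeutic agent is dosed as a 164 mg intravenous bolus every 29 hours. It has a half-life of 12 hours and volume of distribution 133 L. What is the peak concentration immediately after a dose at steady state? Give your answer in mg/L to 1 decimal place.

1.5 mg/L

k = ln2/t½ = ln2/12 ≈ 0.057762 h⁻¹; fraction remaining f = e^(−kτ) = e^(−0.057762×29) ≈ 0.1873.
Accumulation ratio R = 1/(1 − f) ≈ 1/0.8127 ≈ 1.2305.
Single-dose peak C₀ = D/Vd = 164/133 ≈ 1.233 mg/L.
Steady-state peak Cmax,ss = C₀·R ≈ 1.233 × 1.2305 ≈ 1.517 mg/L.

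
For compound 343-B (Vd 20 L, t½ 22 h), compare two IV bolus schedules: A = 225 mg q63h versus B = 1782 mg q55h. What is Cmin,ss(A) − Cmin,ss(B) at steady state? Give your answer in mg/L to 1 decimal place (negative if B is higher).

Regimen A: f = (1/2)^(63/22) ≈ 0.1374; Cmin,ss = (225/20)·f/(1−f) ≈ 1.792 mg/L.
Regimen B: f = (1/2)^(55/22) ≈ 0.1768; Cmin,ss = (1782/20)·f/(1−f) ≈ 19.136 mg/L.
Difference ≈ 1.792 − 19.136 ≈ -17.344 mg/L.

-17.3 mg/L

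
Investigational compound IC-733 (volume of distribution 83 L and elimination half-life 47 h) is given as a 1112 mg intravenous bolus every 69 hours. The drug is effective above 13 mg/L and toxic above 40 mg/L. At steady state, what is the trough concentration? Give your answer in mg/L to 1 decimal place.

τ/t½ = 69/47 ≈ 1.4681, so fraction remaining f = (1/2)^(69/47) ≈ 0.3615.
At steady state, accumulation factor R = 1/(1 − e^(−kτ)) ≈ 1.5662.
Each bolus raises the concentration by D/Vd = 1112/83 ≈ 13.398 mg/L.
Steady-state peak Cmax,ss = C₀·R ≈ 13.398 × 1.5662 ≈ 20.984 mg/L.
One interval later, Cmin,ss = Cmax,ss·e^(−kτ) ≈ 20.984 × 0.3615 ≈ 7.586 mg/L.
Trough 7.6 mg/L vs MEC 13 mg/L: subtherapeutic.

7.6 mg/L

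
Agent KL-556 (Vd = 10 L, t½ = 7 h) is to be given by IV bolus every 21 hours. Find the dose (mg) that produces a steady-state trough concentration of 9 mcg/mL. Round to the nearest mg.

τ/t½ = 21/7 ≈ 3, so f = (1/2)^(21/7) ≈ 0.125000.
Cmin,ss = (D/Vd)·f/(1−f), so D = Cmin,ss·Vd·(1−f)/f.
D = 9 × 10 × (1−f)/f ≈ 9 × 10 × 7.00000 ≈ 630.00 mg.

630 mg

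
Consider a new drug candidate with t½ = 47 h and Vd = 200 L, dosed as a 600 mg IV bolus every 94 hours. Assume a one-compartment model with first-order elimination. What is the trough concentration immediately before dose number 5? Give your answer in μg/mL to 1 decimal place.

1.0 μg/mL

f = (1/2)^(τ/t½) = (1/2)^(94/47) ≈ 0.2500.
C₀ = D/Vd = 600/200 ≈ 3.000 μg/mL.
Before the 5th dose, 4 doses have been given. Superposition: Cmin = C₀·(f + f² + … + f^4).
≈ 3.000 × (0.2500 + 0.0625 + 0.0156 + 0.0039) ≈ 3.000 × 0.3320 ≈ 0.996 μg/mL.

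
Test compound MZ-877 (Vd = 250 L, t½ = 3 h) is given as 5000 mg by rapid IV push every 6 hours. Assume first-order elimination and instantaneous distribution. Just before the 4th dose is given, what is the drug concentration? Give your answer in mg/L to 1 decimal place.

6.6 mg/L

f = (1/2)^(τ/t½) = (1/2)^(6/3) ≈ 0.2500.
C₀ = D/Vd = 5000/250 ≈ 20.000 mg/L.
Before the 4th dose, 3 doses have been given. Superposition: Cmin = C₀·(f + f² + … + f^3).
≈ 20.000 × (0.2500 + 0.0625 + 0.0156) ≈ 20.000 × 0.3281 ≈ 6.562 mg/L.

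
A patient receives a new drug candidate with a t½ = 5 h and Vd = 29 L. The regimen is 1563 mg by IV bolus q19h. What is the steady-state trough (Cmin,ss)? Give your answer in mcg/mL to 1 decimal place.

4.2 mcg/mL

k = ln2/t½ = ln2/5 ≈ 0.138629 h⁻¹; fraction remaining f = e^(−kτ) = e^(−0.138629×19) ≈ 0.0718.
Single-dose peak C₀ = D/Vd = 1563/29 ≈ 53.897 mcg/mL.
Steady-state trough Cmin,ss = C₀·f/(1−f) ≈ 53.897 × 0.0718/0.9282 ≈ 4.169 mcg/mL.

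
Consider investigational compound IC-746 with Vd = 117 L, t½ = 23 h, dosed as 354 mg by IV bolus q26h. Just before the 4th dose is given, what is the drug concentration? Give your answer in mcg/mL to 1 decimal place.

f = (1/2)^(τ/t½) = (1/2)^(26/23) ≈ 0.4568.
C₀ = D/Vd = 354/117 ≈ 3.026 mcg/mL.
Before the 4th dose, 3 doses have been given. Superposition: Cmin = C₀·(f + f² + … + f^3).
≈ 3.026 × (0.4568 + 0.2087 + 0.0953) ≈ 3.026 × 0.7608 ≈ 2.302 mcg/mL.

2.3 mcg/mL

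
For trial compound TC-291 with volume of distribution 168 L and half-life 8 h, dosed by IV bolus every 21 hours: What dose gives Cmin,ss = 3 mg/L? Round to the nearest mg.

2605 mg

τ/t½ = 21/8 ≈ 2.625, so f = (1/2)^(21/8) ≈ 0.162105.
Cmin,ss = (D/Vd)·f/(1−f), so D = Cmin,ss·Vd·(1−f)/f.
D = 3 × 168 × (1−f)/f ≈ 3 × 168 × 5.16884 ≈ 2605.10 mg.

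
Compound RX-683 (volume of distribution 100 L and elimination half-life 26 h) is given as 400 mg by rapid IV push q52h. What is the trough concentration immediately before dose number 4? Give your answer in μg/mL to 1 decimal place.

f = (1/2)^(τ/t½) = (1/2)^(52/26) ≈ 0.2500.
C₀ = D/Vd = 400/100 ≈ 4.000 μg/mL.
Before the 4th dose, 3 doses have been given. Superposition: Cmin = C₀·(f + f² + … + f^3).
≈ 4.000 × (0.2500 + 0.0625 + 0.0156) ≈ 4.000 × 0.3281 ≈ 1.312 μg/mL.

1.3 μg/mL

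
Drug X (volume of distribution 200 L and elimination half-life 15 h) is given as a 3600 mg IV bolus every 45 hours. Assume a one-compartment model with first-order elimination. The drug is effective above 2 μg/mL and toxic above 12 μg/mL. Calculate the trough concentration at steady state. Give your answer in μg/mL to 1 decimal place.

2.6 μg/mL

τ = 45 h = 3 half-lives, so f = (1/2)^3 = 0.125.
At steady state, R = 1/(1 − 0.125) = 8/7.
Single-dose peak C₀ = D/Vd = 3600/200 = 18 μg/mL.
Steady-state peak Cmax,ss = C₀·R = 18 × 8/7 ≈ 20.571 μg/mL.
Steady-state trough Cmin,ss = Cmax,ss·f ≈ 20.571 × 0.125 ≈ 2.571 μg/mL.
Trough 2.6 μg/mL vs MEC 2 μg/mL: adequate.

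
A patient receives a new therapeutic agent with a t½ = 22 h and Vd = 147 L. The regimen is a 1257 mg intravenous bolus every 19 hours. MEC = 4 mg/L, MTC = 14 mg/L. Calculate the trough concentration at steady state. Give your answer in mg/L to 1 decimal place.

Over one 19-h interval, 19/22 ≈ 0.86364 half-lives elapse, leaving f ≈ 0.5496 of each dose.
Each bolus raises the concentration by D/Vd = 1257/147 ≈ 8.551 mg/L.
Steady-state trough Cmin,ss = C₀·f/(1−f) ≈ 8.551 × 0.5496/0.4504 ≈ 10.434 mg/L.
Trough 10.4 mg/L vs MEC 4 mg/L: adequate.

10.4 mg/L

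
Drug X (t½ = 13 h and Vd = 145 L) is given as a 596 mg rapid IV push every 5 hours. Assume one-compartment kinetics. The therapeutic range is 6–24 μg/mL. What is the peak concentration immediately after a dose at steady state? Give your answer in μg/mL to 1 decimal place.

17.6 μg/mL

k = ln2/t½ = ln2/13 ≈ 0.053319 h⁻¹; fraction remaining f = e^(−kτ) = e^(−0.053319×5) ≈ 0.7660.
Accumulation ratio R = 1/(1 − f) ≈ 1/0.2340 ≈ 4.2735.
Single-dose peak C₀ = D/Vd = 596/145 ≈ 4.110 μg/mL.
Steady-state peak Cmax,ss = C₀·R ≈ 4.110 × 4.2735 ≈ 17.564 μg/mL.
Peak 17.6 μg/mL vs MTC 24 μg/mL: below toxic threshold.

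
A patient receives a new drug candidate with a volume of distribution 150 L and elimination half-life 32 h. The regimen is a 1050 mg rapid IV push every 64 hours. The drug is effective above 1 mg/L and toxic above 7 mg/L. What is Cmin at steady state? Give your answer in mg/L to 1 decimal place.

The dosing interval is 2 half-lives, so f = 2^(−2) = 0.25.
Accumulation ratio R = 1/(1 − f) = 1/0.75 = 4/3.
Single-dose peak C₀ = D/Vd = 1050/150 = 7 mg/L.
Steady-state peak Cmax,ss = C₀·R = 7 × 4/3 ≈ 9.333 mg/L.
Steady-state trough Cmin,ss = Cmax,ss·f ≈ 9.333 × 0.25 ≈ 2.333 mg/L.
Trough 2.3 mg/L vs MEC 1 mg/L: adequate.

2.3 mg/L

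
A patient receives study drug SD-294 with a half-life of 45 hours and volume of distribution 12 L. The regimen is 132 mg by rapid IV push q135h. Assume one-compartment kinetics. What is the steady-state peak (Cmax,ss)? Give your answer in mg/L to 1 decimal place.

τ = 135 h = 3 half-lives, so f = (1/2)^3 = 0.125.
Accumulation ratio R = 1/(1 − f) = 1/0.875 = 8/7.
Single-dose peak C₀ = D/Vd = 132/12 = 11 mg/L.
Steady-state peak Cmax,ss = C₀·R = 11 × 8/7 ≈ 12.571 mg/L.

12.6 mg/L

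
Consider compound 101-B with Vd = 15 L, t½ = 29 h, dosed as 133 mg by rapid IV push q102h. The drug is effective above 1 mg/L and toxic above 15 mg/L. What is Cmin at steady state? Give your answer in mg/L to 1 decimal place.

0.8 mg/L

Over one 102-h interval, 102/29 ≈ 3.5172 half-lives elapse, leaving f ≈ 0.0873 of each dose.
Accumulation ratio R = 1/(1 − f) ≈ 1/0.9127 ≈ 1.0957.
Single-dose peak C₀ = D/Vd = 133/15 ≈ 8.867 mg/L.
Cmax,ss = C₀/(1 − f) ≈ 8.867/0.9127 ≈ 9.715 mg/L.
One interval later, Cmin,ss = Cmax,ss·e^(−kτ) ≈ 9.715 × 0.0873 ≈ 0.848 mg/L.
Trough 0.8 mg/L vs MEC 1 mg/L: subtherapeutic.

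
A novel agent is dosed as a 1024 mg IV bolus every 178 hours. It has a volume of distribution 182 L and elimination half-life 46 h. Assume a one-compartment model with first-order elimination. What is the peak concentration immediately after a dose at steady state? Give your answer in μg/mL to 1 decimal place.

τ/t½ = 178/46 ≈ 3.8696, so fraction remaining f = (1/2)^(178/46) ≈ 0.0684.
At steady state, accumulation factor R = 1/(1 − e^(−kτ)) ≈ 1.0734.
Single-dose peak C₀ = D/Vd = 1024/182 ≈ 5.626 μg/mL.
Steady-state peak Cmax,ss = C₀·R ≈ 5.626 × 1.0734 ≈ 6.039 μg/mL.

6.0 μg/mL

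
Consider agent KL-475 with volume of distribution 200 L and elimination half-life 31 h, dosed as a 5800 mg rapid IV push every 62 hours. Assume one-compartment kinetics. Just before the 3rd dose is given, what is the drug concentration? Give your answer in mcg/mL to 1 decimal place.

9.1 mcg/mL

f = (1/2)^(τ/t½) = (1/2)^(62/31) ≈ 0.2500.
C₀ = D/Vd = 5800/200 ≈ 29.000 mcg/mL.
Before the 3rd dose, 2 doses have been given. Superposition: Cmin = C₀·(f + f²).
≈ 29.000 × (0.2500 + 0.0625) ≈ 29.000 × 0.3125 ≈ 9.062 mcg/mL.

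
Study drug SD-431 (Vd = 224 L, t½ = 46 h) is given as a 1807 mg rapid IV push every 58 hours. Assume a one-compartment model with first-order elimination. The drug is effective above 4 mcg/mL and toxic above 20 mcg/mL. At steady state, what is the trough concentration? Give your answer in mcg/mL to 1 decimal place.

Over one 58-h interval, 58/46 ≈ 1.2609 half-lives elapse, leaving f ≈ 0.4173 of each dose.
At steady state, accumulation factor R = 1/(1 − e^(−kτ)) ≈ 1.7161.
Each bolus raises the concentration by D/Vd = 1807/224 ≈ 8.067 mcg/mL.
Steady-state peak Cmax,ss = C₀·R ≈ 8.067 × 1.7161 ≈ 13.844 mcg/mL.
One interval later, Cmin,ss = Cmax,ss·e^(−kτ) ≈ 13.844 × 0.4173 ≈ 5.777 mcg/mL.
Trough 5.8 mcg/mL vs MEC 4 mcg/mL: adequate.

5.8 mcg/mL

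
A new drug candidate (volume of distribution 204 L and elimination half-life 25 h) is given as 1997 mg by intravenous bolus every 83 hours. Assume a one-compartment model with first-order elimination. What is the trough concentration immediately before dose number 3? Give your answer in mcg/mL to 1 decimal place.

1.1 mcg/mL

f = (1/2)^(τ/t½) = (1/2)^(83/25) ≈ 0.1001.
C₀ = D/Vd = 1997/204 ≈ 9.789 mcg/mL.
Before the 3rd dose, 2 doses have been given. Superposition: Cmin = C₀·(f + f²).
≈ 9.789 × (0.1001 + 0.0100) ≈ 9.789 × 0.1101 ≈ 1.078 mcg/mL.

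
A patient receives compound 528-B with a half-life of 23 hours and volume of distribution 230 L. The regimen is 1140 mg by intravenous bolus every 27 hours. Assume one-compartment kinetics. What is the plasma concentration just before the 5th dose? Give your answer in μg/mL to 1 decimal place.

3.8 μg/mL

f = (1/2)^(τ/t½) = (1/2)^(27/23) ≈ 0.4432.
C₀ = D/Vd = 1140/230 ≈ 4.957 μg/mL.
Before the 5th dose, 4 doses have been given. Superposition: Cmin = C₀·(f + f² + … + f^4).
≈ 4.957 × (0.4432 + 0.1964 + 0.0871 + 0.0386) ≈ 4.957 × 0.7653 ≈ 3.794 μg/mL.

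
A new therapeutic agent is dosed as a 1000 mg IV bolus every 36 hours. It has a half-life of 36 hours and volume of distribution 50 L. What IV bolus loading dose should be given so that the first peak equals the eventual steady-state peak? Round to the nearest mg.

f = (1/2)^(36/36) ≈ 0.500000; accumulation ratio R = 1/(1−f) ≈ 2.00000.
Loading dose to hit Cmax,ss on first dose: D_load = D_maint·R ≈ 1000 × 2.00000 ≈ 2000.00 mg.

2000 mg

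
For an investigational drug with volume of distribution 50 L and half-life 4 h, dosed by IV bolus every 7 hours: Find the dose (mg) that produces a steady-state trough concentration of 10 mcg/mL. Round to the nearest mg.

1182 mg

τ/t½ = 7/4 ≈ 1.75, so f = (1/2)^(7/4) ≈ 0.297302.
Cmin,ss = (D/Vd)·f/(1−f), so D = Cmin,ss·Vd·(1−f)/f.
D = 10 × 50 × (1−f)/f ≈ 10 × 50 × 2.36358 ≈ 1181.79 mg.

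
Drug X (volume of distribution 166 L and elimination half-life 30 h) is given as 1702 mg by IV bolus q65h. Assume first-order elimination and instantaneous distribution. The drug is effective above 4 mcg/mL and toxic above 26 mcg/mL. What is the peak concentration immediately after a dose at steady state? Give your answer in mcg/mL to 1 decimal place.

13.2 mcg/mL

τ/t½ = 65/30 ≈ 2.1667, so fraction remaining f = (1/2)^(65/30) ≈ 0.2227.
At steady state, accumulation factor R = 1/(1 − e^(−kτ)) ≈ 1.2865.
Each bolus raises the concentration by D/Vd = 1702/166 ≈ 10.253 mcg/mL.
Cmax,ss = C₀/(1 − f) ≈ 10.253/0.7773 ≈ 13.191 mcg/mL.
Peak 13.2 mcg/mL vs MTC 26 mcg/mL: below toxic threshold.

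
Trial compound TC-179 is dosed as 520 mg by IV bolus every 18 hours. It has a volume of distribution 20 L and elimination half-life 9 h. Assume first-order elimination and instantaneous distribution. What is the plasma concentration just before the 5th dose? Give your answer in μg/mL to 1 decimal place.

8.6 μg/mL

f = (1/2)^(τ/t½) = (1/2)^(18/9) ≈ 0.2500.
C₀ = D/Vd = 520/20 ≈ 26.000 μg/mL.
Before the 5th dose, 4 doses have been given. Superposition: Cmin = C₀·(f + f² + … + f^4).
≈ 26.000 × (0.2500 + 0.0625 + 0.0156 + 0.0039) ≈ 26.000 × 0.3320 ≈ 8.632 μg/mL.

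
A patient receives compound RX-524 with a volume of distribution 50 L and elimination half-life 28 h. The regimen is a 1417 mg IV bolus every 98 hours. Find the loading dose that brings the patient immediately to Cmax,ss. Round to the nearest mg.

1554 mg

f = (1/2)^(98/28) ≈ 0.088388; accumulation ratio R = 1/(1−f) ≈ 1.09696.
Loading dose to hit Cmax,ss on first dose: D_load = D_maint·R ≈ 1417 × 1.09696 ≈ 1554.39 mg.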